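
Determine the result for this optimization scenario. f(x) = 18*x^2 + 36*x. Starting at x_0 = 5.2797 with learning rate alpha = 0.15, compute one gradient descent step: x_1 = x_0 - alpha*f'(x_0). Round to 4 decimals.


We compute the gradient at x_0 and apply the update.
f'(x) = 36*x + 36
f'(5.2797) = 36*5.2797 + 36 = 226.0692
x_1 = 5.2797 - 0.15*226.0692 = -28.6307


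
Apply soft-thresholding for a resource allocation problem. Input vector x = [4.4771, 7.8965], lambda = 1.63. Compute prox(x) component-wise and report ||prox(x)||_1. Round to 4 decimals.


Soft-thresholding with lambda = 1.63:
prox(4.4771) = sign(4.4771)*max(|4.4771| - 1.63, 0) = 2.8471
prox(7.8965) = sign(7.8965)*max(|7.8965| - 1.63, 0) = 6.2665
prox(x) = [2.8471, 6.2665]
||prox(x)||_1 = 2.8471 + 6.2665 = 9.1136


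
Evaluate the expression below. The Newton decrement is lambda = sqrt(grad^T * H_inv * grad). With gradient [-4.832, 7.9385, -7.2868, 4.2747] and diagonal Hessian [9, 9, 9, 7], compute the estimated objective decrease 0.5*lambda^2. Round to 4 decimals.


Step 1: H is diagonal, so H^(-1) * g = [-0.5369, 0.8821, -0.8096, 0.6107].
Step 2: g^T H^(-1) g = sum_i g_i^2 / H_ii
  = (-4.832)^2/9 + (7.9385)^2/9 + (-7.2868)^2/9 + (4.2747)^2/7
  = 2.5942 + 7.0022 + 5.8997 + 2.6104 = 18.1066
Step 3: Objective decrease = 0.5 * g^T H^(-1) g = 9.0533


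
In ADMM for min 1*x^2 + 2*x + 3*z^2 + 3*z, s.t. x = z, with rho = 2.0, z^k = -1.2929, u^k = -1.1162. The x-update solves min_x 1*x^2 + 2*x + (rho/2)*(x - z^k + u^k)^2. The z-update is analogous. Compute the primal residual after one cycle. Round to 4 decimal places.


ADMM iteration with rho = 2.0, z^k = -1.2929, u^k = -1.1162
Step 1: x-update.
Minimize 1*x^2 + 2*x + (2.0/2)*(x + 1.2929 - 1.1162)^2
FOC: (2*1 + 2.0)*x = -2 + 2.0*(-1.2929 + 1.1162)
x^{k+1} = -0.5884
Step 2: z-update.
Minimize 3*z^2 + 3*z + (2.0/2)*(-0.5884 - z - 1.1162)^2
FOC: (2*3 + 2.0)*z = -3 + 2.0*(-0.5884 - 1.1162)
z^{k+1} = -0.8011
Step 3: u-update.
u^{k+1} = -1.1162 - 0.5884 + 0.8011 = -0.9034
Step 4: Primal residual = |-0.5884 + 0.8011| = 0.2128


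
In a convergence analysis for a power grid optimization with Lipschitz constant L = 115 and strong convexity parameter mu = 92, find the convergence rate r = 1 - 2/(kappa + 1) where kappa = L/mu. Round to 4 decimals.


Step 1: Compute the condition number.
kappa = L/mu = 115/92 = 1.25
Step 2: Compute the convergence rate.
r = 1 - 2/(kappa + 1) = 1 - 2*mu/(L + mu) = (L - mu)/(L + mu) = 23/207 = 0.1111


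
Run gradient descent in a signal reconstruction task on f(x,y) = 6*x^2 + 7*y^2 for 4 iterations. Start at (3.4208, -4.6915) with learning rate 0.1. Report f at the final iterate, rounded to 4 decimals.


Gradient descent on f(x,y) = 6*x^2 + 7*y^2.
Starting point: (3.4208, -4.6915), alpha = 0.1
Step 1: grad_x = 2*6*3.4208 = 41.0496, grad_y = 2*7*-4.6915 = -65.681
  x_1 = 3.4208 - 0.1*41.0496 = -0.6842
  y_1 = -4.6915 - 0.1*-65.681 = 1.8766
Step 2: grad_x = 2*6*-0.6842 = -8.2099, grad_y = 2*7*1.8766 = 26.2724
  x_2 = -0.6842 - 0.1*-8.2099 = 0.1368
  y_2 = 1.8766 - 0.1*26.2724 = -0.7506
Step 3: grad_x = 2*6*0.1368 = 1.642, grad_y = 2*7*-0.7506 = -10.509
  x_3 = 0.1368 - 0.1*1.642 = -0.0274
  y_3 = -0.7506 - 0.1*-10.509 = 0.3003
Step 4: grad_x = 2*6*-0.0274 = -0.3284, grad_y = 2*7*0.3003 = 4.2036
  x_4 = -0.0274 - 0.1*-0.3284 = 0.0055
  y_4 = 0.3003 - 0.1*4.2036 = -0.1201
f(0.0055, -0.1201) = 6*0.0055^2 + 7*(-0.1201)^2 = 0.1012


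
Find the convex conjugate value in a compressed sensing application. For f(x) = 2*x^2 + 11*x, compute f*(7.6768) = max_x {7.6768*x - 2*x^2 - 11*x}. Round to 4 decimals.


f*(y) = sup_x {y*x - a*x^2 - b*x} = sup_x {(y-b)*x - a*x^2}
FOC: (y - b) - 2a*x = 0 => x* = (y - b)/(2a)
x* = (7.6768 - 11)/(2*2) = -0.8308
f*(7.6768) = (y-b)^2/(4a) = (7.6768 - 11)^2/(4*2)
= 11.0437/8 = 1.3805


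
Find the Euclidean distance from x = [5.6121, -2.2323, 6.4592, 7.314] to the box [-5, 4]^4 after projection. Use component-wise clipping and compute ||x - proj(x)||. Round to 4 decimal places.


Project each component onto [-5, 4].
clip(5.6121) = 4.0, clip(-2.2323) = -2.2323, clip(6.4592) = 4.0, clip(7.314) = 4.0
Projection = [4.0, -2.2323, 4.0, 4.0]
Squared diffs: [2.5989, 0.0, 6.0477, 10.9826]
Distance = sqrt(19.6292) = 4.4305


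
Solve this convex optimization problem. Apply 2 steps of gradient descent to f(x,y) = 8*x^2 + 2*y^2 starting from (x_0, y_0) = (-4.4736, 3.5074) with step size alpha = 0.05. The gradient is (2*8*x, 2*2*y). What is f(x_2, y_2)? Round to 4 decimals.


Gradient descent on f(x,y) = 8*x^2 + 2*y^2.
Starting point: (-4.4736, 3.5074), alpha = 0.05
Step 1: grad_x = 2*8*-4.4736 = -71.5776, grad_y = 2*2*3.5074 = 14.0296
  x_1 = -4.4736 - 0.05*-71.5776 = -0.8947
  y_1 = 3.5074 - 0.05*14.0296 = 2.8059
Step 2: grad_x = 2*8*-0.8947 = -14.3155, grad_y = 2*2*2.8059 = 11.2237
  x_2 = -0.8947 - 0.05*-14.3155 = -0.1789
  y_2 = 2.8059 - 0.05*11.2237 = 2.2447
f(-0.1789, 2.2447) = 8*(-0.1789)^2 + 2*2.2447^2 = 10.3338


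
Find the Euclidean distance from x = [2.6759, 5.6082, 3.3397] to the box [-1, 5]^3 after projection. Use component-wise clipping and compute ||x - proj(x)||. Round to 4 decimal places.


Project each component onto [-1, 5].
clip(2.6759) = 2.6759, clip(5.6082) = 5.0, clip(3.3397) = 3.3397
Projection = [2.6759, 5.0, 3.3397]
Squared diffs: [0.0, 0.3699, 0.0]
Distance = sqrt(0.3699) = 0.6082


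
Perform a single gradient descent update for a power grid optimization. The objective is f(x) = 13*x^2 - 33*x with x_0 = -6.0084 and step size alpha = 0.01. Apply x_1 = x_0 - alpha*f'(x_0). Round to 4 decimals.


We compute the gradient at x_0 and apply the update.
f'(x) = 26*x - 33
f'(-6.0084) = 26*-6.0084 - 33 = -189.2184
x_1 = -6.0084 - 0.01*-189.2184 = -4.1162


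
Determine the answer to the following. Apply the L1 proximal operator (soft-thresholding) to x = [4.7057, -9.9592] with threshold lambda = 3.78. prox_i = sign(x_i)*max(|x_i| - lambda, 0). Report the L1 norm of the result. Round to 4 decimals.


Soft-thresholding with lambda = 3.78:
prox(4.7057) = sign(4.7057)*max(|4.7057| - 3.78, 0) = 0.9257
prox(-9.9592) = sign(-9.9592)*max(|-9.9592| - 3.78, 0) = -6.1792
prox(x) = [0.9257, -6.1792]
||prox(x)||_1 = 0.9257 + 6.1792 = 7.1049


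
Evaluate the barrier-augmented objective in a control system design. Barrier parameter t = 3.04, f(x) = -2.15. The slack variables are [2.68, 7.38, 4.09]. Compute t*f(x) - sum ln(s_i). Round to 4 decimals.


Step 1: Compute log-barrier.
ln values: [0.9858, 1.9988, 1.4085]
phi = -(0.9858 + 1.9988 + 1.4085) = -4.3931
Step 2: Compute augmented objective.
t*f(x) = 3.04*-2.15 = -6.536
Total = -6.536 - 4.3931 = -10.9291


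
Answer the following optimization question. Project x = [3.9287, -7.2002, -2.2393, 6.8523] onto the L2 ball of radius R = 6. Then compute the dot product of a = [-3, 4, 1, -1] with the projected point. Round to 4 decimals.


Step 1: Compute ||x|| (intermediates to 6 decimals).
||x|| = sqrt(3.9287^2 + (-7.2002)^2 + (-2.2393)^2 + 6.8523^2) = 10.919984
Step 2: Project.
Since ||x|| > R, scale = R/||x|| = 6/10.919984 = 0.549451, proj(x) = scale * x
proj(x) = [2.158628, -3.956157, -1.230386, 3.765003]
Step 3: Dot product.
a^T * proj(x) = -3*2.158628 + 4*(-3.956157) + 1*(-1.230386) - 1*3.765003 = -27.2959


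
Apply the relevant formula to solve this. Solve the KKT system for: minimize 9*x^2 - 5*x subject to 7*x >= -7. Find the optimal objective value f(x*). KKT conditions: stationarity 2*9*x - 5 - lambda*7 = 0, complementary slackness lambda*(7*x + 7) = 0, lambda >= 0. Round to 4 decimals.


Step 1: Try lambda = 0 (constraint inactive).
Stationarity: 2*9*x - 5 = 0
x* = 5/(2*9) = 5/18 = 0.2778 (rounded; the exact value 5/18 is used below)
Check constraint: 7*0.2778 = 1.9446 >= -7 -- satisfied.
Step 2: Compute optimal value.
f(x*) = 9*(5/18)^2 - 5*(5/18) = -0.6944


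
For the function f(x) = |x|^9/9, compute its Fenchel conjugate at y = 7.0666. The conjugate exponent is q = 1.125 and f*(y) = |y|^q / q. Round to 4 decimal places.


The conjugate exponent q satisfies 1/p + 1/q = 1.
p = 9, so q = 9/(9 - 1) = 1.125
|y|^q = 7.0666^1.125 = 9.0232
f*(7.0666) = 9.0232 / 1.125 = 8.0206


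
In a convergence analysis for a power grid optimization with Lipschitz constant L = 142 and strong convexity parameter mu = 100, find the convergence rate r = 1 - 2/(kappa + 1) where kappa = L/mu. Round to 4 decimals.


Step 1: Compute the condition number.
kappa = L/mu = 142/100 = 1.42
Step 2: Compute the convergence rate.
r = 1 - 2/(kappa + 1) = 1 - 2*mu/(L + mu) = (L - mu)/(L + mu) = 42/242 = 0.1736


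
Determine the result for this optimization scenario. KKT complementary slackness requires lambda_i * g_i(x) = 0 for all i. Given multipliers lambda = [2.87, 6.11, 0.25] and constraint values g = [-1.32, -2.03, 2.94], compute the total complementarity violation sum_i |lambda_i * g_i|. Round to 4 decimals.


KKT complementary slackness check:
lambda_1 * g_1 = 2.87 * -1.32 = -3.7884
lambda_2 * g_2 = 6.11 * -2.03 = -12.4033
lambda_3 * g_3 = 0.25 * 2.94 = 0.735
Total violation = 3.7884 + 12.4033 + 0.735 = 16.9267


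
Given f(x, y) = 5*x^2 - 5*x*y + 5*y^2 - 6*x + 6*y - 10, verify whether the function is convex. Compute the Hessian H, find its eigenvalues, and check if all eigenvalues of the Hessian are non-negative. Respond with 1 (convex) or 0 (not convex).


The Hessian of f(x,y) = 5*x^2 - 5*x*y + 5*y^2 - 6*x + 6*y - 10 is:
H = [[10, -5], [-5, 10]]
Trace = 10 + 10 = 20
Determinant = 10*10 - (-5)^2 = 75
Discriminant = (20)^2 - 4*75 = 100.0
Eigenvalues: lambda_1 = 5.0, lambda_2 = 15.0
The function is convex.

1


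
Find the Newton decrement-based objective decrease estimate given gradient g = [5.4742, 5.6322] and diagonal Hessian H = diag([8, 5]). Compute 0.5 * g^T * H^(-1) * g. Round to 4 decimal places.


Step 1: H is diagonal, so H^(-1) * g = [0.6843, 1.1264].
Step 2: g^T H^(-1) g = sum_i g_i^2 / H_ii
  = (5.4742)^2/8 + (5.6322)^2/5
  = 3.7459 + 6.3443 = 10.0902
Step 3: Objective decrease = 0.5 * g^T H^(-1) g = 5.0451


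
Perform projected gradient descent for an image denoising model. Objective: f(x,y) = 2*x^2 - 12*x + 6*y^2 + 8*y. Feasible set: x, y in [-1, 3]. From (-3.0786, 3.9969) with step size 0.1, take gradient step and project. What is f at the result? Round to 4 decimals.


Step 1: Compute gradient at (-3.0786, 3.9969).
grad_x = 2*2*-3.0786 - 12 = -24.3144
grad_y = 2*6*3.9969 + 8 = 55.9628
Step 2: Gradient step.
x_raw = -3.0786 - 0.1*-24.3144 = -0.6472
y_raw = 3.9969 - 0.1*55.9628 = -1.5994
Step 3: Project onto [-1, 3].
x_proj = clip(-0.6472) = -0.6472
y_proj = clip(-1.5994) = -1.0
Step 4: Evaluate f.
f(-0.6472, -1.0) = 6.6036


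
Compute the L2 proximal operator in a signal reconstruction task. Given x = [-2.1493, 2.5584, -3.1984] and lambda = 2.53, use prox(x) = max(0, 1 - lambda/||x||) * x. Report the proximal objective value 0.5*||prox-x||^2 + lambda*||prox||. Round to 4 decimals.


Step 1: Compute ||x||.
||x|| = 4.6254
Step 2: Compute scaling factor.
scale = max(0, 1 - 2.53/4.6254) = 0.453
Step 3: prox(x) = [-0.9737, 1.159, -1.449]
||prox(x)|| = 2.0954
Step 4: Proximal objective.
0.5*||prox-x||^2 = 3.2005
lambda*||prox|| = 5.3014
Total = 8.5019


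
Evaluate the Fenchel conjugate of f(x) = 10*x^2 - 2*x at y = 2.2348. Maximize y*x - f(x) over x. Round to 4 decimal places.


f*(y) = sup_x {y*x - a*x^2 - b*x} = sup_x {(y-b)*x - a*x^2}
FOC: (y - b) - 2a*x = 0 => x* = (y - b)/(2a)
x* = (2.2348 + 2)/(2*10) = 0.2117
f*(2.2348) = (y-b)^2/(4a) = (2.2348 + 2)^2/(4*10)
= 17.9335/40 = 0.4483


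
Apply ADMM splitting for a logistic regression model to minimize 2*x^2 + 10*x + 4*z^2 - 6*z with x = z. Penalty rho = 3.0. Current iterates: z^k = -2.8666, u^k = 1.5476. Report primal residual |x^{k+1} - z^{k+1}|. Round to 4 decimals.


ADMM iteration with rho = 3.0, z^k = -2.8666, u^k = 1.5476
Step 1: x-update.
Minimize 2*x^2 + 10*x + (3.0/2)*(x + 2.8666 + 1.5476)^2
FOC: (2*2 + 3.0)*x = -10 + 3.0*(-2.8666 - 1.5476)
x^{k+1} = -3.3204
Step 2: z-update.
Minimize 4*z^2 - 6*z + (3.0/2)*(-3.3204 - z + 1.5476)^2
FOC: (2*4 + 3.0)*z = 6 + 3.0*(-3.3204 + 1.5476)
z^{k+1} = 0.062
Step 3: u-update.
u^{k+1} = 1.5476 - 3.3204 - 0.062 = -1.8347
Step 4: Primal residual = |-3.3204 - 0.062| = 3.3823


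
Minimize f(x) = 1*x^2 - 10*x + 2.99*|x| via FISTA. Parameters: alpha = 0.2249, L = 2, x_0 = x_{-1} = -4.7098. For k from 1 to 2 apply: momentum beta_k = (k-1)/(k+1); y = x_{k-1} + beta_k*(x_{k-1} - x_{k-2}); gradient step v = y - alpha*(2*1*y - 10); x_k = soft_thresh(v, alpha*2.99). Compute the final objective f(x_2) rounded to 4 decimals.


FISTA on f(x) = 1*x^2 - 10*x + 2.99*|x|
L = 2, alpha = 0.2249
Iteration 1: beta = 0.0, y = -4.7098 + 0.0*(-4.7098 + 4.7098) = -4.7098
  grad(y) = -19.4196, v = y - alpha*grad = -0.3423
  prox(v) = soft_thresh(-0.3423, 0.6725) = 0.0
Iteration 2: beta = 0.3333, y = 0.0 + 0.3333*(0.0 + 4.7098) = 1.5699
  grad(y) = -6.8601, v = y - alpha*grad = 3.1128
  prox(v) = soft_thresh(3.1128, 0.6725) = 2.4403
f(x_2) = 1*2.4403^2 - 10*2.4403 + 2.99*|2.4403| = -11.1515


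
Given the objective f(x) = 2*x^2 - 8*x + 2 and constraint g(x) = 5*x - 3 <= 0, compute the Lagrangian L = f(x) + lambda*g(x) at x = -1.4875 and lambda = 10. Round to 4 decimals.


Step 1: Evaluate f(x).
f(-1.4875) = 2*(-1.4875)^2 - 8*(-1.4875) + 2 = 18.3253
Step 2: Evaluate g(x).
g(-1.4875) = 5*-1.4875 - 3 = -10.4375
Step 3: Compute Lagrangian.
L = 18.3253 + 10*-10.4375 = -86.0497


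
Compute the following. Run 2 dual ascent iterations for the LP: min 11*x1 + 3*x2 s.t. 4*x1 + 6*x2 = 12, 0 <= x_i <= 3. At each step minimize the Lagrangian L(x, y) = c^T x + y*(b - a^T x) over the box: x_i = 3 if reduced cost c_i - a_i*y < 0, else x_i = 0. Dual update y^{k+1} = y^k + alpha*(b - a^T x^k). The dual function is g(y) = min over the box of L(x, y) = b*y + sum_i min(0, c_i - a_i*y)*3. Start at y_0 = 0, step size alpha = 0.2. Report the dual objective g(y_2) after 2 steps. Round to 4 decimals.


Dual ascent for LP: min 11*x1 + 3*x2, 4*x1 + 6*x2 = 12, 0 <= x_i <= 3
Step 1: y^k = 0.0, reduced costs: (11.0, 3.0)
  x^k = (0.0, 0.0), subgradient = b - a^T x = 12.0
  y^{k+1} = 0.0 + 0.2*12.0 = 2.4
Step 2: y^k = 2.4, reduced costs: (1.4, -11.4)
  x^k = (0.0, 3.0), subgradient = b - a^T x = -6.0
  y^{k+1} = 2.4 + 0.2*-6.0 = 1.2
Dual objective at y_2 = 1.2: reduced costs (6.2, -4.2), box minimizer x = (0.0, 3.0)
g(y_2) = b*y + (c1 - a1*y)*x1 + (c2 - a2*y)*x2 = 12*1.2 + 6.2*0.0 + (-4.2)*3.0 = 14.4 + 0.0 - 12.6 = 1.8


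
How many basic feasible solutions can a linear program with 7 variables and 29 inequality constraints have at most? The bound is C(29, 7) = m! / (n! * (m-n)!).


Each vertex corresponds to some choice of n active constraints out of m, so the number of vertices is at most C(m, n) = m! / (n!(m-n)!).
m = 29, n = 7
Numerator: 29 * 28 * 27 * 26 * 25 * 24 * 23
Denominator: 7! = 5040
C(29, 7) = 1560780


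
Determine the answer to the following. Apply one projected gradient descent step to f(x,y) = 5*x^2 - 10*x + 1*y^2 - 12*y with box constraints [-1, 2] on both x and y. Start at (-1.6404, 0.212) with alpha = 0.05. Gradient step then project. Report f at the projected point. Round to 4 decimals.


Step 1: Compute gradient at (-1.6404, 0.212).
grad_x = 2*5*-1.6404 - 10 = -26.404
grad_y = 2*1*0.212 - 12 = -11.576
Step 2: Gradient step.
x_raw = -1.6404 - 0.05*-26.404 = -0.3202
y_raw = 0.212 - 0.05*-11.576 = 0.7908
Step 3: Project onto [-1, 2].
x_proj = clip(-0.3202) = -0.3202
y_proj = clip(0.7908) = 0.7908
Step 4: Evaluate f.
f(-0.3202, 0.7908) = -5.1496


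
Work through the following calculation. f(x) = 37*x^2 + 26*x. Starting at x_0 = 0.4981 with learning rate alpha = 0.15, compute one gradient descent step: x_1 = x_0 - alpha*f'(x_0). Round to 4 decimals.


We compute the gradient at x_0 and apply the update.
f'(x) = 74*x + 26
f'(0.4981) = 74*0.4981 + 26 = 62.8594
x_1 = 0.4981 - 0.15*62.8594 = -8.9308


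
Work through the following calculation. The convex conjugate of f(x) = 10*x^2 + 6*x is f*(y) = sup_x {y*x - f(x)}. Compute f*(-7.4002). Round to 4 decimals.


f*(y) = sup_x {y*x - a*x^2 - b*x} = sup_x {(y-b)*x - a*x^2}
FOC: (y - b) - 2a*x = 0 => x* = (y - b)/(2a)
x* = (-7.4002 - 6)/(2*10) = -0.67
f*(-7.4002) = (y-b)^2/(4a) = (-7.4002 - 6)^2/(4*10)
= 179.5654/40 = 4.4891


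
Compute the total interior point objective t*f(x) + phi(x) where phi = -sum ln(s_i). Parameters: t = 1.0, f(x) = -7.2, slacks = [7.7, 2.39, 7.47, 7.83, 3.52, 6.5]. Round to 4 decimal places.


Step 1: Compute log-barrier.
ln values: [2.0412, 0.8713, 2.0109, 2.058, 1.2585, 1.8718]
phi = -(2.0412 + 0.8713 + 2.0109 + 2.058 + 1.2585 + 1.8718) = -10.1116
Step 2: Compute augmented objective.
t*f(x) = 1.0*-7.2 = -7.2
Total = -7.2 - 10.1116 = -17.3116


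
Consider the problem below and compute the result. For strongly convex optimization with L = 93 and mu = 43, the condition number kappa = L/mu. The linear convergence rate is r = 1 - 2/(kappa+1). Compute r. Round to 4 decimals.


Step 1: Compute the condition number.
kappa = L/mu = 93/43 = 2.1628
Step 2: Compute the convergence rate.
r = 1 - 2/(kappa + 1) = 1 - 2*mu/(L + mu) = (L - mu)/(L + mu) = 50/136 = 0.3676


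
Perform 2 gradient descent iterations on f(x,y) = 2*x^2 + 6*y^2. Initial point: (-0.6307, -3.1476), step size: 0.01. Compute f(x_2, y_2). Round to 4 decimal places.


Gradient descent on f(x,y) = 2*x^2 + 6*y^2.
Starting point: (-0.6307, -3.1476), alpha = 0.01
Step 1: grad_x = 2*2*-0.6307 = -2.5228, grad_y = 2*6*-3.1476 = -37.7712
  x_1 = -0.6307 - 0.01*-2.5228 = -0.6055
  y_1 = -3.1476 - 0.01*-37.7712 = -2.7699
Step 2: grad_x = 2*2*-0.6055 = -2.4219, grad_y = 2*6*-2.7699 = -33.2387
  x_2 = -0.6055 - 0.01*-2.4219 = -0.5813
  y_2 = -2.7699 - 0.01*-33.2387 = -2.4375
f(-0.5813, -2.4375) = 2*(-0.5813)^2 + 6*(-2.4375)^2 = 36.3242


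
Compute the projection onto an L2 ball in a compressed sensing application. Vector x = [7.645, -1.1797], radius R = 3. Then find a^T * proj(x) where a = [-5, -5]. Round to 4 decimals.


Step 1: Compute ||x|| (intermediates to 6 decimals).
||x|| = sqrt(7.645^2 + (-1.1797)^2) = 7.735484
Step 2: Project.
Since ||x|| > R, scale = R/||x|| = 3/7.735484 = 0.387823, proj(x) = scale * x
proj(x) = [2.964907, -0.457515]
Step 3: Dot product.
a^T * proj(x) = -5*2.964907 - 5*(-0.457515) = -12.537


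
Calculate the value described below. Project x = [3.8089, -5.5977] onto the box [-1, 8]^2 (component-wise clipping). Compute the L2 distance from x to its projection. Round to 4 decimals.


Project each component onto [-1, 8].
clip(3.8089) = 3.8089, clip(-5.5977) = -1.0
Projection = [3.8089, -1.0]
Squared diffs: [0.0, 21.1388]
Distance = sqrt(21.1388) = 4.5977


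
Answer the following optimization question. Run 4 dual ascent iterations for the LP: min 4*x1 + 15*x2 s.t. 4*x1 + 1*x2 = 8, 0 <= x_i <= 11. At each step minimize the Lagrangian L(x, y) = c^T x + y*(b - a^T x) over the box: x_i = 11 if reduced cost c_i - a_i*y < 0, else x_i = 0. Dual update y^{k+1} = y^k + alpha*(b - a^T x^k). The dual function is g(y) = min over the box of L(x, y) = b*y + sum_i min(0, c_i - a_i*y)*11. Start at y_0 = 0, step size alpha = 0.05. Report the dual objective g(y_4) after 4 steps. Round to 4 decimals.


Dual ascent for LP: min 4*x1 + 15*x2, 4*x1 + 1*x2 = 8, 0 <= x_i <= 11
Step 1: y^k = 0.0, reduced costs: (4.0, 15.0)
  x^k = (0.0, 0.0), subgradient = b - a^T x = 8.0
  y^{k+1} = 0.0 + 0.05*8.0 = 0.4
Step 2: y^k = 0.4, reduced costs: (2.4, 14.6)
  x^k = (0.0, 0.0), subgradient = b - a^T x = 8.0
  y^{k+1} = 0.4 + 0.05*8.0 = 0.8
Step 3: y^k = 0.8, reduced costs: (0.8, 14.2)
  x^k = (0.0, 0.0), subgradient = b - a^T x = 8.0
  y^{k+1} = 0.8 + 0.05*8.0 = 1.2
Step 4: y^k = 1.2, reduced costs: (-0.8, 13.8)
  x^k = (11.0, 0.0), subgradient = b - a^T x = -36.0
  y^{k+1} = 1.2 + 0.05*-36.0 = -0.6
Dual objective at y_4 = -0.6: reduced costs (6.4, 15.6), box minimizer x = (0.0, 0.0)
g(y_4) = b*y + (c1 - a1*y)*x1 + (c2 - a2*y)*x2 = 8*(-0.6) + 6.4*0.0 + 15.6*0.0 = -4.8 + 0.0 + 0.0 = -4.8


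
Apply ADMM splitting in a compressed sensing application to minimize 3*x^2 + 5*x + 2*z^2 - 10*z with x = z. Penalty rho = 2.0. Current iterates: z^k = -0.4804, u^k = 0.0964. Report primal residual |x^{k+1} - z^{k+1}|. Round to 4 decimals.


ADMM iteration with rho = 2.0, z^k = -0.4804, u^k = 0.0964
Step 1: x-update.
Minimize 3*x^2 + 5*x + (2.0/2)*(x + 0.4804 + 0.0964)^2
FOC: (2*3 + 2.0)*x = -5 + 2.0*(-0.4804 - 0.0964)
x^{k+1} = -0.7692
Step 2: z-update.
Minimize 2*z^2 - 10*z + (2.0/2)*(-0.7692 - z + 0.0964)^2
FOC: (2*2 + 2.0)*z = 10 + 2.0*(-0.7692 + 0.0964)
z^{k+1} = 1.4424
Step 3: u-update.
u^{k+1} = 0.0964 - 0.7692 - 1.4424 = -2.1152
Step 4: Primal residual = |-0.7692 - 1.4424| = 2.2116


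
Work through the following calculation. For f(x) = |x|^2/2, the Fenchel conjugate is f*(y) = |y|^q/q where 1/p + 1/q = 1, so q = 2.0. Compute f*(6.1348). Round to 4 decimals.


The conjugate exponent q satisfies 1/p + 1/q = 1.
p = 2, so q = 2/(2 - 1) = 2.0
|y|^q = 6.1348^2.0 = 37.6358
f*(6.1348) = 37.6358 / 2.0 = 18.8179


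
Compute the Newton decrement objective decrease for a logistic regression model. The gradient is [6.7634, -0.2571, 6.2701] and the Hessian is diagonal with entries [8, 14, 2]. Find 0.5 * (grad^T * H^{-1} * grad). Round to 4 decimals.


Step 1: H is diagonal, so H^(-1) * g = [0.8454, -0.0184, 3.1351].
Step 2: g^T H^(-1) g = sum_i g_i^2 / H_ii
  = (6.7634)^2/8 + (-0.2571)^2/14 + (6.2701)^2/2
  = 5.7179 + 0.0047 + 19.6571 = 25.3797
Step 3: Objective decrease = 0.5 * g^T H^(-1) g = 12.6899


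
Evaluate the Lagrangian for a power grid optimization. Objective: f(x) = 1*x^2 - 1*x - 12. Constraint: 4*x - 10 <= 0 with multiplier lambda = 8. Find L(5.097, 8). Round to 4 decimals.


Step 1: Evaluate f(x).
f(5.097) = 1*5.097^2 - 1*5.097 - 12 = 8.8824
Step 2: Evaluate g(x).
g(5.097) = 4*5.097 - 10 = 10.388
Step 3: Compute Lagrangian.
L = 8.8824 + 8*10.388 = 91.9864


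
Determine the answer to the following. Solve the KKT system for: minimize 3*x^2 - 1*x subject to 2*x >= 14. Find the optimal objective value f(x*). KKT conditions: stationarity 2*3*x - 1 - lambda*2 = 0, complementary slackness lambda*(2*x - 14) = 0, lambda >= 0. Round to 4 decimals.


Step 1: Try lambda = 0 (constraint inactive).
x_unc = 1/(2*3) = 0.1667
Check: 2*0.1667 = 0.3334 < 14 -- violated!
Step 2: Constraint must be active: 2*x = 14
x* = 14/2 = 7.0
lambda = (2*3*7.0 - 1)/2 = 20.5
Step 3: Compute optimal value.
f(x*) = 3*7.0^2 - 1*7.0 = 140.0


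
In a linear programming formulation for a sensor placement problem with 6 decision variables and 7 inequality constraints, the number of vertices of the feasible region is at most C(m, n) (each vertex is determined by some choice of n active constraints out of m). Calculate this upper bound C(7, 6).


Each vertex corresponds to some choice of n active constraints out of m, so the number of vertices is at most C(m, n) = m! / (n!(m-n)!).
m = 7, n = 6
Numerator: 7 * 6 * 5 * 4 * 3 * 2
Denominator: 6! = 720
C(7, 6) = 7


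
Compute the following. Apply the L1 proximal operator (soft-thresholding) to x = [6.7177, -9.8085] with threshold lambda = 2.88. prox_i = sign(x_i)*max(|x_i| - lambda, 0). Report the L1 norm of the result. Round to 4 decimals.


Soft-thresholding with lambda = 2.88:
prox(6.7177) = sign(6.7177)*max(|6.7177| - 2.88, 0) = 3.8377
prox(-9.8085) = sign(-9.8085)*max(|-9.8085| - 2.88, 0) = -6.9285
prox(x) = [3.8377, -6.9285]
||prox(x)||_1 = 3.8377 + 6.9285 = 10.7662


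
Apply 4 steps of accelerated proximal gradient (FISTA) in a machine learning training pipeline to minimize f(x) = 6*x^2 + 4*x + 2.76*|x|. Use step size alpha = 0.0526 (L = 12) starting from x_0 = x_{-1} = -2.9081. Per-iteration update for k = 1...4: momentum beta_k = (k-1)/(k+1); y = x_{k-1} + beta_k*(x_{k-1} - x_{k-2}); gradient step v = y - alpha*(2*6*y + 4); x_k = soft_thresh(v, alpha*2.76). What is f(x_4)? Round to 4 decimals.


FISTA on f(x) = 6*x^2 + 4*x + 2.76*|x|
L = 12, alpha = 0.0526
Iteration 1: beta = 0.0, y = -2.9081 + 0.0*(-2.9081 + 2.9081) = -2.9081
  grad(y) = -30.8972, v = y - alpha*grad = -1.2829
  prox(v) = soft_thresh(-1.2829, 0.1452) = -1.1377
Iteration 2: beta = 0.3333, y = -1.1377 + 0.3333*(-1.1377 + 2.9081) = -0.5476
  grad(y) = -2.5713, v = y - alpha*grad = -0.4124
  prox(v) = soft_thresh(-0.4124, 0.1452) = -0.2672
Iteration 3: beta = 0.5, y = -0.2672 + 0.5*(-0.2672 + 1.1377) = 0.1681
  grad(y) = 6.0171, v = y - alpha*grad = -0.1484
  prox(v) = soft_thresh(-0.1484, 0.1452) = -0.0032
Iteration 4: beta = 0.6, y = -0.0032 + 0.6*(-0.0032 + 0.2672) = 0.1551
  grad(y) = 5.8617, v = y - alpha*grad = -0.1532
  prox(v) = soft_thresh(-0.1532, 0.1452) = -0.008
f(x_4) = 6*(-0.008)^2 + 4*(-0.008) + 2.76*|-0.008| = -0.0095


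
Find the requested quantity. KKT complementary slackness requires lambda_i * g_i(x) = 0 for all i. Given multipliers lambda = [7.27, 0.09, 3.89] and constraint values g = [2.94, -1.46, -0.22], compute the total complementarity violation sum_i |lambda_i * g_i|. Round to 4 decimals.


KKT complementary slackness check:
lambda_1 * g_1 = 7.27 * 2.94 = 21.3738
lambda_2 * g_2 = 0.09 * -1.46 = -0.1314
lambda_3 * g_3 = 3.89 * -0.22 = -0.8558
Total violation = 21.3738 + 0.1314 + 0.8558 = 22.361


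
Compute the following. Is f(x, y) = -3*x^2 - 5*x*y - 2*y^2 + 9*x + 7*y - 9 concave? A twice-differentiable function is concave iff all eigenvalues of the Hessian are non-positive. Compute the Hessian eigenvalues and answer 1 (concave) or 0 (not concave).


The Hessian of f(x,y) = -3*x^2 - 5*x*y - 2*y^2 + 9*x + 7*y - 9 is:
H = [[-6, -5], [-5, -4]]
Trace = -6 - 4 = -10
Determinant = -6*-4 - (-5)^2 = -1
Discriminant = (-10)^2 - 4*-1 = 104.0
Eigenvalues: lambda_1 = -10.099, lambda_2 = 0.099
The function is not concave.

0


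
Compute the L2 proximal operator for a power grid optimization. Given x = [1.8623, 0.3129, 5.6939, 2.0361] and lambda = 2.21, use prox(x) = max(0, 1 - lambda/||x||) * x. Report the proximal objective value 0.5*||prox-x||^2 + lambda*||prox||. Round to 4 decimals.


Step 1: Compute ||x||.
||x|| = 6.335
Step 2: Compute scaling factor.
scale = max(0, 1 - 2.21/6.335) = 0.6511
Step 3: prox(x) = [1.2126, 0.2037, 3.7076, 1.3258]
||prox(x)|| = 4.125
Step 4: Proximal objective.
0.5*||prox-x||^2 = 2.4421
lambda*||prox|| = 9.1163
Total = 11.5583


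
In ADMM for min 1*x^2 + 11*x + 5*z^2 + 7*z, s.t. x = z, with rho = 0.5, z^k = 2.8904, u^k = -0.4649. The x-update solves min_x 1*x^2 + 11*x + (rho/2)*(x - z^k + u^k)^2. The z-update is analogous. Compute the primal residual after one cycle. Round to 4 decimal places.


ADMM iteration with rho = 0.5, z^k = 2.8904, u^k = -0.4649
Step 1: x-update.
Minimize 1*x^2 + 11*x + (0.5/2)*(x - 2.8904 - 0.4649)^2
FOC: (2*1 + 0.5)*x = -11 + 0.5*(2.8904 + 0.4649)
x^{k+1} = -3.7289
Step 2: z-update.
Minimize 5*z^2 + 7*z + (0.5/2)*(-3.7289 - z - 0.4649)^2
FOC: (2*5 + 0.5)*z = -7 + 0.5*(-3.7289 - 0.4649)
z^{k+1} = -0.8664
Step 3: u-update.
u^{k+1} = -0.4649 - 3.7289 + 0.8664 = -3.3275
Step 4: Primal residual = |-3.7289 + 0.8664| = 2.8626


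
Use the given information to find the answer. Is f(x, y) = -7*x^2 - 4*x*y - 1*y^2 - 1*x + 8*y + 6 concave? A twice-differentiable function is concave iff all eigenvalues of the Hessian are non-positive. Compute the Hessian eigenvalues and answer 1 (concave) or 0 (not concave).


The Hessian of f(x,y) = -7*x^2 - 4*x*y - 1*y^2 - 1*x + 8*y + 6 is:
H = [[-14, -4], [-4, -2]]
Trace = -14 - 2 = -16
Determinant = -14*-2 - (-4)^2 = 12
Discriminant = (-16)^2 - 4*12 = 208.0
Eigenvalues: lambda_1 = -15.2111, lambda_2 = -0.7889
The function is concave.

1


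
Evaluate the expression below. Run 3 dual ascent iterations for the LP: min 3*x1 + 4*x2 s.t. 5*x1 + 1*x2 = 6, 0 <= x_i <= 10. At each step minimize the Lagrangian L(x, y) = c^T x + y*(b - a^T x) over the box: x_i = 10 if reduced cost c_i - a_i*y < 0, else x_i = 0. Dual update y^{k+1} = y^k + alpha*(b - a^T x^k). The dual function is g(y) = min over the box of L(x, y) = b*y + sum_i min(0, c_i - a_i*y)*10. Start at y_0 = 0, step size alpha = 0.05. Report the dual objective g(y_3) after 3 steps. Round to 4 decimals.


Dual ascent for LP: min 3*x1 + 4*x2, 5*x1 + 1*x2 = 6, 0 <= x_i <= 10
Step 1: y^k = 0.0, reduced costs: (3.0, 4.0)
  x^k = (0.0, 0.0), subgradient = b - a^T x = 6.0
  y^{k+1} = 0.0 + 0.05*6.0 = 0.3
Step 2: y^k = 0.3, reduced costs: (1.5, 3.7)
  x^k = (0.0, 0.0), subgradient = b - a^T x = 6.0
  y^{k+1} = 0.3 + 0.05*6.0 = 0.6
Step 3: y^k = 0.6, reduced costs: (0.0, 3.4)
  x^k = (0.0, 0.0), subgradient = b - a^T x = 6.0
  y^{k+1} = 0.6 + 0.05*6.0 = 0.9
Dual objective at y_3 = 0.9: reduced costs (-1.5, 3.1), box minimizer x = (10.0, 0.0)
g(y_3) = b*y + (c1 - a1*y)*x1 + (c2 - a2*y)*x2 = 6*0.9 + (-1.5)*10.0 + 3.1*0.0 = 5.4 - 15.0 + 0.0 = -9.6


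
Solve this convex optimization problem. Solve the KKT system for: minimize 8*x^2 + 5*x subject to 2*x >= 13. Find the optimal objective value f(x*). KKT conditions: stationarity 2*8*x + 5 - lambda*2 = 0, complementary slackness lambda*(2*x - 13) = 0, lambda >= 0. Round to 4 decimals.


Step 1: Try lambda = 0 (constraint inactive).
x_unc = -5/(2*8) = -0.3125
Check: 2*-0.3125 = -0.625 < 13 -- violated!
Step 2: Constraint must be active: 2*x = 13
x* = 13/2 = 6.5
lambda = (2*8*6.5 + 5)/2 = 54.5
Step 3: Compute optimal value.
f(x*) = 8*6.5^2 + 5*6.5 = 370.5


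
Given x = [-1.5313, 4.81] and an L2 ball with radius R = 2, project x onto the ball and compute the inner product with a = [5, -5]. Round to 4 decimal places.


Step 1: Compute ||x|| (intermediates to 6 decimals).
||x|| = sqrt((-1.5313)^2 + 4.81^2) = 5.047869
Step 2: Project.
Since ||x|| > R, scale = R/||x|| = 2/5.047869 = 0.396207, proj(x) = scale * x
proj(x) = [-0.606712, 1.905756]
Step 3: Dot product.
a^T * proj(x) = 5*(-0.606712) - 5*1.905756 = -12.5623


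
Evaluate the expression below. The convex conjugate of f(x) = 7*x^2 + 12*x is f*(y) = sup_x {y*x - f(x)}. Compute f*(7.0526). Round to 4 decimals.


f*(y) = sup_x {y*x - a*x^2 - b*x} = sup_x {(y-b)*x - a*x^2}
FOC: (y - b) - 2a*x = 0 => x* = (y - b)/(2a)
x* = (7.0526 - 12)/(2*7) = -0.3534
f*(7.0526) = (y-b)^2/(4a) = (7.0526 - 12)^2/(4*7)
= 24.4768/28 = 0.8742


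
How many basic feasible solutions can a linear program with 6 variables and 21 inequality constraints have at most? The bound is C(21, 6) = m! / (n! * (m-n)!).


Each vertex corresponds to some choice of n active constraints out of m, so the number of vertices is at most C(m, n) = m! / (n!(m-n)!).
m = 21, n = 6
Numerator: 21 * 20 * 19 * 18 * 17 * 16
Denominator: 6! = 720
C(21, 6) = 54264


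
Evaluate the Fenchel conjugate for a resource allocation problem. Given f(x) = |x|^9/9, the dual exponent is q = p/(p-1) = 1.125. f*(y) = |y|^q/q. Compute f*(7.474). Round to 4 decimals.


The conjugate exponent q satisfies 1/p + 1/q = 1.
p = 9, so q = 9/(9 - 1) = 1.125
|y|^q = 7.474^1.125 = 9.6105
f*(7.474) = 9.6105 / 1.125 = 8.5427


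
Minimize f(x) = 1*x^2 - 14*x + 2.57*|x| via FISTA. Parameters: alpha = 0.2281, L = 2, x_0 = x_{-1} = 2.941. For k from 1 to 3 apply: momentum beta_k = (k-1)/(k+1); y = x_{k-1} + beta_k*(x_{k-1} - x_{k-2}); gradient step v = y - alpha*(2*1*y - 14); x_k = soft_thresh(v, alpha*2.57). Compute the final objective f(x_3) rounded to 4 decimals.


FISTA on f(x) = 1*x^2 - 14*x + 2.57*|x|
L = 2, alpha = 0.2281
Iteration 1: beta = 0.0, y = 2.941 + 0.0*(2.941 - 2.941) = 2.941
  grad(y) = -8.118, v = y - alpha*grad = 4.7927
  prox(v) = soft_thresh(4.7927, 0.5862) = 4.2065
Iteration 2: beta = 0.3333, y = 4.2065 + 0.3333*(4.2065 - 2.941) = 4.6283
  grad(y) = -4.7433, v = y - alpha*grad = 5.7103
  prox(v) = soft_thresh(5.7103, 0.5862) = 5.1241
Iteration 3: beta = 0.5, y = 5.1241 + 0.5*(5.1241 - 4.2065) = 5.5829
  grad(y) = -2.8343, v = y - alpha*grad = 6.2294
  prox(v) = soft_thresh(6.2294, 0.5862) = 5.6431
f(x_3) = 1*5.6431^2 - 14*5.6431 + 2.57*|5.6431| = -32.6561


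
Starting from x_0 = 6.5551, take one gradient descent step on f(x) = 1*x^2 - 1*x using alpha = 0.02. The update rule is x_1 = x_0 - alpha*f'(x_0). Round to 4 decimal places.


We compute the gradient at x_0 and apply the update.
f'(x) = 2*x - 1
f'(6.5551) = 2*6.5551 - 1 = 12.1102
x_1 = 6.5551 - 0.02*12.1102 = 6.3129


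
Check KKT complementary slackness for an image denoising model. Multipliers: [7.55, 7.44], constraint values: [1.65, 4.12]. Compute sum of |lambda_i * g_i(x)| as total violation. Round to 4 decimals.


KKT complementary slackness check:
lambda_1 * g_1 = 7.55 * 1.65 = 12.4575
lambda_2 * g_2 = 7.44 * 4.12 = 30.6528
Total violation = 12.4575 + 30.6528 = 43.1103


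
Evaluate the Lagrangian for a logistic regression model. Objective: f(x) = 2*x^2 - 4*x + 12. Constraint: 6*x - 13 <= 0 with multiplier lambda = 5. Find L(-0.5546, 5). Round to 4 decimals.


Step 1: Evaluate f(x).
f(-0.5546) = 2*(-0.5546)^2 - 4*(-0.5546) + 12 = 14.8336
Step 2: Evaluate g(x).
g(-0.5546) = 6*-0.5546 - 13 = -16.3276
Step 3: Compute Lagrangian.
L = 14.8336 + 5*-16.3276 = -66.8044


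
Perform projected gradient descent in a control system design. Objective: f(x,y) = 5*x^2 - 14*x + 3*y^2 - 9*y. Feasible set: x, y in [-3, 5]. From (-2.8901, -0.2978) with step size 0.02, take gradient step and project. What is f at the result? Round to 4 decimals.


Step 1: Compute gradient at (-2.8901, -0.2978).
grad_x = 2*5*-2.8901 - 14 = -42.901
grad_y = 2*3*-0.2978 - 9 = -10.7868
Step 2: Gradient step.
x_raw = -2.8901 - 0.02*-42.901 = -2.0321
y_raw = -0.2978 - 0.02*-10.7868 = -0.0821
Step 3: Project onto [-3, 5].
x_proj = clip(-2.0321) = -2.0321
y_proj = clip(-0.0821) = -0.0821
Step 4: Evaluate f.
f(-2.0321, -0.0821) = 49.8546


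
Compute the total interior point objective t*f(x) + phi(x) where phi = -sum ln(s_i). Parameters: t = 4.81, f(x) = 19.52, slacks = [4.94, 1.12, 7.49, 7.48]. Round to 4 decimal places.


Step 1: Compute log-barrier.
ln values: [1.5974, 0.1133, 2.0136, 2.0122]
phi = -(1.5974 + 0.1133 + 2.0136 + 2.0122) = -5.7365
Step 2: Compute augmented objective.
t*f(x) = 4.81*19.52 = 93.8912
Total = 93.8912 - 5.7365 = 88.1547


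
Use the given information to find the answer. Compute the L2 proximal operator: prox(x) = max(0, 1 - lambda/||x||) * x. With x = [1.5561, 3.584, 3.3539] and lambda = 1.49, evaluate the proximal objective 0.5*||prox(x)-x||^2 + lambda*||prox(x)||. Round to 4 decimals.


Step 1: Compute ||x||.
||x|| = 5.1493
Step 2: Compute scaling factor.
scale = max(0, 1 - 1.49/5.1493) = 0.7106
Step 3: prox(x) = [1.1058, 2.5469, 2.3834]
||prox(x)|| = 3.6593
Step 4: Proximal objective.
0.5*||prox-x||^2 = 1.1101
lambda*||prox|| = 5.4524
Total = 6.5624


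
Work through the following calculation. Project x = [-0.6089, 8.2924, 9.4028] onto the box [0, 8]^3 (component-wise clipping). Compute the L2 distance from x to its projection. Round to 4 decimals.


Project each component onto [0, 8].
clip(-0.6089) = 0.0, clip(8.2924) = 8.0, clip(9.4028) = 8.0
Projection = [0.0, 8.0, 8.0]
Squared diffs: [0.3708, 0.0855, 1.9678]
Distance = sqrt(2.4241) = 1.557


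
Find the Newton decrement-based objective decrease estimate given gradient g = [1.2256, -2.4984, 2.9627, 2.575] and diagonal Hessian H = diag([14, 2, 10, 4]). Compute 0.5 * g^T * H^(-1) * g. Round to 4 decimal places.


Step 1: H is diagonal, so H^(-1) * g = [0.0875, -1.2492, 0.2963, 0.6438].
Step 2: g^T H^(-1) g = sum_i g_i^2 / H_ii
  = (1.2256)^2/14 + (-2.4984)^2/2 + (2.9627)^2/10 + (2.575)^2/4
  = 0.1073 + 3.121 + 0.8778 + 1.6577 = 5.7637
Step 3: Objective decrease = 0.5 * g^T H^(-1) g = 2.8819


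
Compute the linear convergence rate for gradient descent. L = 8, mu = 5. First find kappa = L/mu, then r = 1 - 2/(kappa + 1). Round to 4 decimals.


Step 1: Compute the condition number.
kappa = L/mu = 8/5 = 1.6
Step 2: Compute the convergence rate.
r = 1 - 2/(kappa + 1) = 1 - 2*mu/(L + mu) = (L - mu)/(L + mu) = 3/13 = 0.2308


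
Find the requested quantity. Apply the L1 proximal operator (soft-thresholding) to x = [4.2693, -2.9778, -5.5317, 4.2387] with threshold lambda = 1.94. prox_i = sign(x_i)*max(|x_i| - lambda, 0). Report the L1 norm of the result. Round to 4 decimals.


Soft-thresholding with lambda = 1.94:
prox(4.2693) = sign(4.2693)*max(|4.2693| - 1.94, 0) = 2.3293
prox(-2.9778) = sign(-2.9778)*max(|-2.9778| - 1.94, 0) = -1.0378
prox(-5.5317) = sign(-5.5317)*max(|-5.5317| - 1.94, 0) = -3.5917
prox(4.2387) = sign(4.2387)*max(|4.2387| - 1.94, 0) = 2.2987
prox(x) = [2.3293, -1.0378, -3.5917, 2.2987]
||prox(x)||_1 = 2.3293 + 1.0378 + 3.5917 + 2.2987 = 9.2575


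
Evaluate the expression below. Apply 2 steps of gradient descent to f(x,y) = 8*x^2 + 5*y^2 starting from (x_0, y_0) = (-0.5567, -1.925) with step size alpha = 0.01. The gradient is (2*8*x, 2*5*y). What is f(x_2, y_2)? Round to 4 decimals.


Gradient descent on f(x,y) = 8*x^2 + 5*y^2.
Starting point: (-0.5567, -1.925), alpha = 0.01
Step 1: grad_x = 2*8*-0.5567 = -8.9072, grad_y = 2*5*-1.925 = -19.25
  x_1 = -0.5567 - 0.01*-8.9072 = -0.4676
  y_1 = -1.925 - 0.01*-19.25 = -1.7325
Step 2: grad_x = 2*8*-0.4676 = -7.482, grad_y = 2*5*-1.7325 = -17.325
  x_2 = -0.4676 - 0.01*-7.482 = -0.3928
  y_2 = -1.7325 - 0.01*-17.325 = -1.5593
f(-0.3928, -1.5593) = 8*(-0.3928)^2 + 5*(-1.5593)^2 = 13.3907


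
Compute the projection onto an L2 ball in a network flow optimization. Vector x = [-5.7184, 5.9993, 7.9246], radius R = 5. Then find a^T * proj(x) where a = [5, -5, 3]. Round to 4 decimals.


Step 1: Compute ||x|| (intermediates to 6 decimals).
||x|| = sqrt((-5.7184)^2 + 5.9993^2 + 7.9246^2) = 11.466952
Step 2: Project.
Since ||x|| > R, scale = R/||x|| = 5/11.466952 = 0.436036, proj(x) = scale * x
proj(x) = [-2.493428, 2.615911, 3.455411]
Step 3: Dot product.
a^T * proj(x) = 5*(-2.493428) - 5*2.615911 + 3*3.455411 = -15.1805


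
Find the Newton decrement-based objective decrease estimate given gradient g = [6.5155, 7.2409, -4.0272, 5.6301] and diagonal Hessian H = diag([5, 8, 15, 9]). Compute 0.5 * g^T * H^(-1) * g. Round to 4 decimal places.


Step 1: H is diagonal, so H^(-1) * g = [1.3031, 0.9051, -0.2685, 0.6256].
Step 2: g^T H^(-1) g = sum_i g_i^2 / H_ii
  = (6.5155)^2/5 + (7.2409)^2/8 + (-4.0272)^2/15 + (5.6301)^2/9
  = 8.4903 + 6.5538 + 1.0812 + 3.522 = 19.6474
Step 3: Objective decrease = 0.5 * g^T H^(-1) g = 9.8237


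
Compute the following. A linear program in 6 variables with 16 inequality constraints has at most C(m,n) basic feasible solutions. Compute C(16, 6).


Each vertex corresponds to some choice of n active constraints out of m, so the number of vertices is at most C(m, n) = m! / (n!(m-n)!).
m = 16, n = 6
Numerator: 16 * 15 * 14 * 13 * 12 * 11
Denominator: 6! = 720
C(16, 6) = 8008


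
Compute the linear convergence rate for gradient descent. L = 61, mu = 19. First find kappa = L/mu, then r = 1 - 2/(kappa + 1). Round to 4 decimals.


Step 1: Compute the condition number.
kappa = L/mu = 61/19 = 3.2105
Step 2: Compute the convergence rate.
r = 1 - 2/(kappa + 1) = 1 - 2*mu/(L + mu) = (L - mu)/(L + mu) = 42/80 = 0.525


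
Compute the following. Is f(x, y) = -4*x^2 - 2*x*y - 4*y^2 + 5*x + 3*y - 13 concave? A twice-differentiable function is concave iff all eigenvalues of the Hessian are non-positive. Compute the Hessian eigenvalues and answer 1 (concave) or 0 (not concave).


The Hessian of f(x,y) = -4*x^2 - 2*x*y - 4*y^2 + 5*x + 3*y - 13 is:
H = [[-8, -2], [-2, -8]]
Trace = -8 - 8 = -16
Determinant = -8*-8 - (-2)^2 = 60
Discriminant = (-16)^2 - 4*60 = 16.0
Eigenvalues: lambda_1 = -10.0, lambda_2 = -6.0
The function is concave.

1


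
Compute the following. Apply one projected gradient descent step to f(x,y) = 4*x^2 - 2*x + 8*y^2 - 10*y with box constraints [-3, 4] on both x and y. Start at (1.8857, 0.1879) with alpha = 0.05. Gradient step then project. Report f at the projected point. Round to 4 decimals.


Step 1: Compute gradient at (1.8857, 0.1879).
grad_x = 2*4*1.8857 - 2 = 13.0856
grad_y = 2*8*0.1879 - 10 = -6.9936
Step 2: Gradient step.
x_raw = 1.8857 - 0.05*13.0856 = 1.2314
y_raw = 0.1879 - 0.05*-6.9936 = 0.5376
Step 3: Project onto [-3, 4].
x_proj = clip(1.2314) = 1.2314
y_proj = clip(0.5376) = 0.5376
Step 4: Evaluate f.
f(1.2314, 0.5376) = 0.5389


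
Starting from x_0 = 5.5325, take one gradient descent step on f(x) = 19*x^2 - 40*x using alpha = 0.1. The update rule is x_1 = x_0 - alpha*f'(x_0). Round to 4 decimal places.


We compute the gradient at x_0 and apply the update.
f'(x) = 38*x - 40
f'(5.5325) = 38*5.5325 - 40 = 170.235
x_1 = 5.5325 - 0.1*170.235 = -11.491
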